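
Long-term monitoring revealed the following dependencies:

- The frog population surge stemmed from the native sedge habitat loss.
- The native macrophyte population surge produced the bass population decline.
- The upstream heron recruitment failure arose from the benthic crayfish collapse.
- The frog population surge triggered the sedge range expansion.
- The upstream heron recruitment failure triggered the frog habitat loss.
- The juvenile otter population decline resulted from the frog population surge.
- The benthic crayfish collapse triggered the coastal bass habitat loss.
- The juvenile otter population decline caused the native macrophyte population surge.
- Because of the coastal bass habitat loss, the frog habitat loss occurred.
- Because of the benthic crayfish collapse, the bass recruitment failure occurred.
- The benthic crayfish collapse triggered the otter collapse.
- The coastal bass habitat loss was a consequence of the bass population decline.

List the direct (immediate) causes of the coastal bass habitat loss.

Upstream contributors include the native sedge habitat loss, the frog population surge, the juvenile otter population decline, the native macrophyte population surge, but only the bass population decline, the benthic crayfish collapse feed directly into the coastal bass habitat loss.

the bass population decline, the benthic crayfish collapse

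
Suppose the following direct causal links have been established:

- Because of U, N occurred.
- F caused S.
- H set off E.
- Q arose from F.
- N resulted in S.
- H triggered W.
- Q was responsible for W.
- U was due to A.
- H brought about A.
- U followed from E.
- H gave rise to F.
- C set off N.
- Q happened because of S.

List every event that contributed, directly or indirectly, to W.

Immediate causes of W: H, Q.
Further upstream: A, E, U, N, F, S, C.

A, C, E, F, H, N, Q, S, U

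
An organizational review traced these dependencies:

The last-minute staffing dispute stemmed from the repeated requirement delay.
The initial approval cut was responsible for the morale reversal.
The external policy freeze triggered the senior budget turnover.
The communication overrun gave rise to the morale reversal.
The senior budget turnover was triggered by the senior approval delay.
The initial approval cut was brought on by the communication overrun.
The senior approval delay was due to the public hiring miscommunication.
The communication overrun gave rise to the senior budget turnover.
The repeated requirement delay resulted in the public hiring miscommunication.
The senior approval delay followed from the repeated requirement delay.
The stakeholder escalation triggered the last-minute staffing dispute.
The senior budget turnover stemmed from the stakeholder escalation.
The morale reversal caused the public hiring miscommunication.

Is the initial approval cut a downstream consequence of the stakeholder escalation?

No

The stakeholder escalation leads to the senior budget turnover, the last-minute staffing dispute; the initial approval cut is not among them.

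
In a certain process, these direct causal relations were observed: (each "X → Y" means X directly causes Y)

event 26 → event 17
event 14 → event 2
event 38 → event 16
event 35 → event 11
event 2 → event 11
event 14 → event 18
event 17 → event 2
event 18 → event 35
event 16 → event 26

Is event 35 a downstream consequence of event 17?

Event 17 leads to event 2, event 11; event 35 is not among them.

No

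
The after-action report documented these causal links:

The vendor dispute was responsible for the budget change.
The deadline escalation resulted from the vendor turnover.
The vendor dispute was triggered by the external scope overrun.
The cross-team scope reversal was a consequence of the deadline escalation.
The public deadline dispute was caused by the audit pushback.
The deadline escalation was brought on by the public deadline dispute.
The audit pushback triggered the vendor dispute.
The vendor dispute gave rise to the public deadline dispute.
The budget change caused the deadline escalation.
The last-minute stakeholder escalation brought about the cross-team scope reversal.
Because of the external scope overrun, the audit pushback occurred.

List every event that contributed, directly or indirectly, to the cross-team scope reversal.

Immediate causes of the cross-team scope reversal: the deadline escalation, the last-minute stakeholder escalation.
Further upstream: the vendor turnover, the external scope overrun, the audit pushback, the vendor dispute, the budget change, the public deadline dispute.

the audit pushback, the budget change, the deadline escalation, the external scope overrun, the last-minute stakeholder escalation, the public deadline dispute, the vendor dispute, the vendor turnover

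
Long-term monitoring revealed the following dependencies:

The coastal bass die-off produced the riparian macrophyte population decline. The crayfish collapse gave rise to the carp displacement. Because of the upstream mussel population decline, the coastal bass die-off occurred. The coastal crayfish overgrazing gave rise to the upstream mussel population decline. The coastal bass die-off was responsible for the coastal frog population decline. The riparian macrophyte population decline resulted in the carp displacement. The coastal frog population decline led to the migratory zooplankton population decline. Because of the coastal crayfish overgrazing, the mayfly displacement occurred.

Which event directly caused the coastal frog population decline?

the coastal bass die-off

Upstream contributors include the coastal crayfish overgrazing, the upstream mussel population decline, but only the coastal bass die-off feeds directly into the coastal frog population decline.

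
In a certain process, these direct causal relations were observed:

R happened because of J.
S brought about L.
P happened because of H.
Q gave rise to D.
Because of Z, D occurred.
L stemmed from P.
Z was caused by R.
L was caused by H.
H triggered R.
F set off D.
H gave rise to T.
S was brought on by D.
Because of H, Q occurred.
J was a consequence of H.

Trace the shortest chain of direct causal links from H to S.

H → Q
Q → D
D → S
Length: 3 steps.

H → Q → D → S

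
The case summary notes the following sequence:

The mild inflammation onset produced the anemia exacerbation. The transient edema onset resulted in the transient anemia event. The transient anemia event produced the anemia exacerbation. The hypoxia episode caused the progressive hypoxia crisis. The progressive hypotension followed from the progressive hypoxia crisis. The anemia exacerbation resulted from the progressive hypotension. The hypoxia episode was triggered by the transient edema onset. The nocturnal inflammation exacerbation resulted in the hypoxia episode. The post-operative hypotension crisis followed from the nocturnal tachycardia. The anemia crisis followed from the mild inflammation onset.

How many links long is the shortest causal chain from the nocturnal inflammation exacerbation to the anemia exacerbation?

Shortest chain: the nocturnal inflammation exacerbation → the hypoxia episode → the progressive hypoxia crisis → the progressive hypotension → the anemia exacerbation.

4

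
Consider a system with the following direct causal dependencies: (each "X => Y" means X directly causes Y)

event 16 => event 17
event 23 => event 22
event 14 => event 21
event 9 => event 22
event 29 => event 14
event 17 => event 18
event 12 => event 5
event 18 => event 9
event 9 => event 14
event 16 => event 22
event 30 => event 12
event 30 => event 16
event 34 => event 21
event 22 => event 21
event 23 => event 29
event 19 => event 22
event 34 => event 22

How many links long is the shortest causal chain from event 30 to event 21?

3

Shortest chain: event 30 → event 16 → event 22 → event 21.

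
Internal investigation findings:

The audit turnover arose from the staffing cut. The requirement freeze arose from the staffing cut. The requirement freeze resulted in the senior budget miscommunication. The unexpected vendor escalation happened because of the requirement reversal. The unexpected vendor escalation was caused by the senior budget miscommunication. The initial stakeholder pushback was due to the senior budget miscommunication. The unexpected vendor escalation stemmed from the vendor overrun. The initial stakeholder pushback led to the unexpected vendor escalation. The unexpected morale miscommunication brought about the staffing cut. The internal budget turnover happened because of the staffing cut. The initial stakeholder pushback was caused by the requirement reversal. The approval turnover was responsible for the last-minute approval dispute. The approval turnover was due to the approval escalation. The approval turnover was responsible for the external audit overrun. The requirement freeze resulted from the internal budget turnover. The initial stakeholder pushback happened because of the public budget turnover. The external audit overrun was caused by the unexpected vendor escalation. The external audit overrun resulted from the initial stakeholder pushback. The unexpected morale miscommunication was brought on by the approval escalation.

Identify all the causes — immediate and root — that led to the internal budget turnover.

Immediate cause of the internal budget turnover: the staffing cut.
Further upstream: the approval escalation, the unexpected morale miscommunication.

the approval escalation, the staffing cut, the unexpected morale miscommunication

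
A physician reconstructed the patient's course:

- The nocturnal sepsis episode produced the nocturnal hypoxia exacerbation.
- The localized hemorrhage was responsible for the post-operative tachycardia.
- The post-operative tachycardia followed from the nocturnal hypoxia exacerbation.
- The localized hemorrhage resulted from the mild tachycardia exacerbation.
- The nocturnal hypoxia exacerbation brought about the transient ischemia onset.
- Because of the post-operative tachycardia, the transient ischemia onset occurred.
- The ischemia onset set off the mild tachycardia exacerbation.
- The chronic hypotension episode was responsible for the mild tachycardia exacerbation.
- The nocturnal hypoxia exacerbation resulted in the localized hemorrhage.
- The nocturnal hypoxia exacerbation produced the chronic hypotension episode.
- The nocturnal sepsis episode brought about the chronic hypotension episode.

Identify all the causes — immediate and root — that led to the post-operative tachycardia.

the chronic hypotension episode, the ischemia onset, the localized hemorrhage, the mild tachycardia exacerbation, the nocturnal hypoxia exacerbation, the nocturnal sepsis episode

Immediate causes of the post-operative tachycardia: the nocturnal hypoxia exacerbation, the localized hemorrhage.
Further upstream: the nocturnal sepsis episode, the chronic hypotension episode, the mild tachycardia exacerbation, the ischemia onset.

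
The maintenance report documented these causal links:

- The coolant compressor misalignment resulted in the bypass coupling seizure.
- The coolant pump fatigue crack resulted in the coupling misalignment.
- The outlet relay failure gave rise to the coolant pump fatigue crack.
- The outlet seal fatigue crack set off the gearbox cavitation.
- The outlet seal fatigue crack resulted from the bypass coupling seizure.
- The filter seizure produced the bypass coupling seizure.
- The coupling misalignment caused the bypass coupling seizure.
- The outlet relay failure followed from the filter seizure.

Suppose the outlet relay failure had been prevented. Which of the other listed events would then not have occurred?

the coolant pump fatigue crack, the coupling misalignment

Downstream of the outlet relay failure: the coolant pump fatigue crack, the coupling misalignment, the bypass coupling seizure, the outlet seal fatigue crack, the gearbox cavitation.
Of those, still caused via another path: the bypass coupling seizure, the outlet seal fatigue crack, the gearbox cavitation.
The remainder have no surviving cause.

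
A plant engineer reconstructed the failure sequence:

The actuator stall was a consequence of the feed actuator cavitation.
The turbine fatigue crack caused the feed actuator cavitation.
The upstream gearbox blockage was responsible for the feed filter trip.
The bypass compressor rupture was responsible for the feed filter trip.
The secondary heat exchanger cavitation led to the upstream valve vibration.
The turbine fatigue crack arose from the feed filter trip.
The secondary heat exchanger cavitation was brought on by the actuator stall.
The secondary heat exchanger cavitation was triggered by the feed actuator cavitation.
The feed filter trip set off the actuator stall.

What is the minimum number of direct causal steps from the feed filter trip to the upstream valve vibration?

Shortest chain: the feed filter trip → the actuator stall → the secondary heat exchanger cavitation → the upstream valve vibration.

3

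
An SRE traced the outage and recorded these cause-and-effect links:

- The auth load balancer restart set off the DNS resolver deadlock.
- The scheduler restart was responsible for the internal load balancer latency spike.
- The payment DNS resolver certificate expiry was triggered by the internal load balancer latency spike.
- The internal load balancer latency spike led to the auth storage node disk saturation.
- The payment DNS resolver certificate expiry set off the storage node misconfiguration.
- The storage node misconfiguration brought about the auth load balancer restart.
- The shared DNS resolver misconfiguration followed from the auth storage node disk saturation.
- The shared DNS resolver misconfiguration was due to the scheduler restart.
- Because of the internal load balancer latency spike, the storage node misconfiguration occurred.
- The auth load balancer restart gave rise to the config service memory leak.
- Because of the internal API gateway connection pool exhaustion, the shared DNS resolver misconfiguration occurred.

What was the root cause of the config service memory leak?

Tracing upstream from the config service memory leak: the config service memory leak ← the auth load balancer restart ← the storage node misconfiguration ← the internal load balancer latency spike ← the scheduler restart.
The scheduler restart has no stated cause, so it is the root.

the scheduler restart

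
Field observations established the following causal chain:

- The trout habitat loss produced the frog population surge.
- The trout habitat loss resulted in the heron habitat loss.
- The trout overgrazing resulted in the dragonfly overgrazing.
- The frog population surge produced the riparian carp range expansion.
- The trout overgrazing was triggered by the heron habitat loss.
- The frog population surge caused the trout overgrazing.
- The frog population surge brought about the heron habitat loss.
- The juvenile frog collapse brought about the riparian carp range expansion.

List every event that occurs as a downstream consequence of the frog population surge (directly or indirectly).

the dragonfly overgrazing, the heron habitat loss, the riparian carp range expansion, the trout overgrazing

Direct effects: the heron habitat loss, the trout overgrazing, the riparian carp range expansion.
2 steps out: the dragonfly overgrazing.
Not reachable from it: the juvenile frog collapse, the trout habitat loss.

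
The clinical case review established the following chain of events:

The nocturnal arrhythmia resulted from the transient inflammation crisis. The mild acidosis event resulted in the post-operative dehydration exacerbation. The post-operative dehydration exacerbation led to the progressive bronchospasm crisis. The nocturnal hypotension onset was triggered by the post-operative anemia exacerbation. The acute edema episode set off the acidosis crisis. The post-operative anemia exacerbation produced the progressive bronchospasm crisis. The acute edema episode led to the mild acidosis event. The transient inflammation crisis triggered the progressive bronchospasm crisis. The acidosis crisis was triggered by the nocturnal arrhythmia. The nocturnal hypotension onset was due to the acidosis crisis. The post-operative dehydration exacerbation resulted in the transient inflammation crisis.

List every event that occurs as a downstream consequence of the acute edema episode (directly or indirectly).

Direct effects: the mild acidosis event, the acidosis crisis.
2 steps out: the post-operative dehydration exacerbation, the nocturnal hypotension onset.
3 steps out: the transient inflammation crisis, the progressive bronchospasm crisis.
4 steps out: the nocturnal arrhythmia.
Not reachable from it: the post-operative anemia exacerbation.

the acidosis crisis, the mild acidosis event, the nocturnal arrhythmia, the nocturnal hypotension onset, the post-operative dehydration exacerbation, the progressive bronchospasm crisis, the transient inflammation crisis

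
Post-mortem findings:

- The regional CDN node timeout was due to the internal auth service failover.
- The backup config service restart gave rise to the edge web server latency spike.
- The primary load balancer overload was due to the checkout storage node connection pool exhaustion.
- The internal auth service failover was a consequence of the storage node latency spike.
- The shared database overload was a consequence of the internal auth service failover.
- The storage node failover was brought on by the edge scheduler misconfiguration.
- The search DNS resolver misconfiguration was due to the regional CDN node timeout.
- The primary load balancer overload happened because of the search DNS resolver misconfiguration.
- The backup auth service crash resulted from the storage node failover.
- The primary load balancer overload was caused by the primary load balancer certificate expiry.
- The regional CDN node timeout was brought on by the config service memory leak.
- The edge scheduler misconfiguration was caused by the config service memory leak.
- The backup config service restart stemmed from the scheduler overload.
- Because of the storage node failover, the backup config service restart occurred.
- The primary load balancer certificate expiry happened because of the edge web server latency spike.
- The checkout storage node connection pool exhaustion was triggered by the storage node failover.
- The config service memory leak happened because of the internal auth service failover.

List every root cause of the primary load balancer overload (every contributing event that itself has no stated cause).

the scheduler overload, the storage node latency spike

Tracing upstream from the primary load balancer overload: the primary load balancer overload ← the search DNS resolver misconfiguration ← the regional CDN node timeout ← the internal auth service failover ← the storage node latency spike.
A separate upstream branch: the primary load balancer overload ← the primary load balancer certificate expiry ← the edge web server latency spike ← the backup config service restart ← the scheduler overload.
Each of those chain origins has no stated cause.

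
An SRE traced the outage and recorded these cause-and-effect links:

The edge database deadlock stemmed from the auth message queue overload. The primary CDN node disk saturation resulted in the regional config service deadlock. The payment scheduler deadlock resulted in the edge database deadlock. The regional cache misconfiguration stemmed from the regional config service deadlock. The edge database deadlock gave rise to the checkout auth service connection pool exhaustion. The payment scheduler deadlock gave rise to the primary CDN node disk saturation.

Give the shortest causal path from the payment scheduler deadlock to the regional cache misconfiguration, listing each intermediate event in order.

the payment scheduler deadlock → the primary CDN node disk saturation → the regional config service deadlock → the regional cache misconfiguration

the payment scheduler deadlock → the primary CDN node disk saturation
the primary CDN node disk saturation → the regional config service deadlock
the regional config service deadlock → the regional cache misconfiguration
Length: 3 steps.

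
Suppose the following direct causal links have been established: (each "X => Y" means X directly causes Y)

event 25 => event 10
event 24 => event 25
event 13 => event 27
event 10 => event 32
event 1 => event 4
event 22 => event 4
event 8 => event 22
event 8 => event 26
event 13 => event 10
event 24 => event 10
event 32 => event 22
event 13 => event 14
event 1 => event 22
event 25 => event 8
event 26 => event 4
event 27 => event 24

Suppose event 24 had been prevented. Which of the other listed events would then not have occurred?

event 25, event 26, event 8

Downstream of event 24: event 25, event 10, event 32, event 8, event 26, event 22, event 4.
Of those, still caused via another path: event 10, event 32, event 22, event 4.
The remainder have no surviving cause.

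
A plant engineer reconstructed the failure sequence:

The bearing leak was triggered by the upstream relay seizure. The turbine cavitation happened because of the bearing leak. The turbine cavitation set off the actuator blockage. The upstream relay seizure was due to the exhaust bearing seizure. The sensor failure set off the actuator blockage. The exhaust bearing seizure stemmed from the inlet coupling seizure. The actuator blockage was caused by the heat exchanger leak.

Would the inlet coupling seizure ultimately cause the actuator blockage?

Yes

There is a causal chain: the inlet coupling seizure → the exhaust bearing seizure → the upstream relay seizure → the bearing leak → the turbine cavitation → the actuator blockage.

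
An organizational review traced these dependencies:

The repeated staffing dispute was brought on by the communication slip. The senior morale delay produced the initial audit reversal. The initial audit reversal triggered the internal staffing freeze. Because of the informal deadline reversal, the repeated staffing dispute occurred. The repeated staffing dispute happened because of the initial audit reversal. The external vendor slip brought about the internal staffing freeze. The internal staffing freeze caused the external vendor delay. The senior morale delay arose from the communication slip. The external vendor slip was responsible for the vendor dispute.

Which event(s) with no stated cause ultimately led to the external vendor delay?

Tracing upstream from the external vendor delay: the external vendor delay ← the internal staffing freeze ← the initial audit reversal ← the senior morale delay ← the communication slip.
A separate upstream branch: the external vendor delay ← the internal staffing freeze ← the external vendor slip.
Each of those chain origins has no stated cause.

the communication slip, the external vendor slip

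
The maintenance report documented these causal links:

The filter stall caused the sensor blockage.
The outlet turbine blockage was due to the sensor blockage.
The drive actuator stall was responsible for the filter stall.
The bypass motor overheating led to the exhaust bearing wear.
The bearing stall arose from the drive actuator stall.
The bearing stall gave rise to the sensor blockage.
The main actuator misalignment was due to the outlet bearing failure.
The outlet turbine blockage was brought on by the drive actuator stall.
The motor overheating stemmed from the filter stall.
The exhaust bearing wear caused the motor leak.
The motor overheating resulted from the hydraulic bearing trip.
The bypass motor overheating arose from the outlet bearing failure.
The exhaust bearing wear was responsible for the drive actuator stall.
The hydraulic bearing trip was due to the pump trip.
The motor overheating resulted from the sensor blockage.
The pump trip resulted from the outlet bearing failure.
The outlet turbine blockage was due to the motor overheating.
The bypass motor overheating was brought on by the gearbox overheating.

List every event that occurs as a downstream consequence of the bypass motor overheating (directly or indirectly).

Direct effects: the exhaust bearing wear.
2 steps out: the motor leak, the drive actuator stall.
3 steps out: the filter stall, the bearing stall, the outlet turbine blockage.
4 steps out: the sensor blockage, the motor overheating.
Not reachable from it: the outlet bearing failure, the main actuator misalignment, the gearbox overheating, the pump trip, the hydraulic bearing trip.

the bearing stall, the drive actuator stall, the exhaust bearing wear, the filter stall, the motor leak, the motor overheating, the outlet turbine blockage, the sensor blockage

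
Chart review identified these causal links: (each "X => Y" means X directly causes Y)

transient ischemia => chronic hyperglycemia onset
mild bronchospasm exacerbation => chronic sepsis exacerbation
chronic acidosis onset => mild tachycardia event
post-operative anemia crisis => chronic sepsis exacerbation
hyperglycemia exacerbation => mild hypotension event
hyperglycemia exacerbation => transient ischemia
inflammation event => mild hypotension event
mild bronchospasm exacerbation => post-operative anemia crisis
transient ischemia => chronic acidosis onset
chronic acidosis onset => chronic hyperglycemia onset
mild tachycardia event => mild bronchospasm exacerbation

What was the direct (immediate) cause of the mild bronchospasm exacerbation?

Upstream contributors include the hyperglycemia exacerbation, the transient ischemia, the chronic acidosis onset, but only the mild tachycardia event feeds directly into the mild bronchospasm exacerbation.

the mild tachycardia event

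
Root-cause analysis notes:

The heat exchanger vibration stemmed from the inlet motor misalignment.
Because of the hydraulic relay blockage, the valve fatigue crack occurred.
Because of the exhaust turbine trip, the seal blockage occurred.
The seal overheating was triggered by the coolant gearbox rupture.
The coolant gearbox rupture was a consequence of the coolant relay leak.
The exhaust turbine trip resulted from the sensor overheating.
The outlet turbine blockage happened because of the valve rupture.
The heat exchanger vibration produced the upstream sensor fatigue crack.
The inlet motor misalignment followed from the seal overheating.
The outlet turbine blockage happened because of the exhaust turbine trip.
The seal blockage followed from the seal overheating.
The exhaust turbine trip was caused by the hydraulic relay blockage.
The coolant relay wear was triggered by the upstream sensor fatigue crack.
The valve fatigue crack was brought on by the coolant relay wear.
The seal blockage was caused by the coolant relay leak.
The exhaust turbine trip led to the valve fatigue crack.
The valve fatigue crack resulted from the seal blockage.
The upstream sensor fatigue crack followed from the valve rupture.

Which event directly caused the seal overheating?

the coolant gearbox rupture

Upstream contributors include the coolant relay leak, but only the coolant gearbox rupture feeds directly into the seal overheating.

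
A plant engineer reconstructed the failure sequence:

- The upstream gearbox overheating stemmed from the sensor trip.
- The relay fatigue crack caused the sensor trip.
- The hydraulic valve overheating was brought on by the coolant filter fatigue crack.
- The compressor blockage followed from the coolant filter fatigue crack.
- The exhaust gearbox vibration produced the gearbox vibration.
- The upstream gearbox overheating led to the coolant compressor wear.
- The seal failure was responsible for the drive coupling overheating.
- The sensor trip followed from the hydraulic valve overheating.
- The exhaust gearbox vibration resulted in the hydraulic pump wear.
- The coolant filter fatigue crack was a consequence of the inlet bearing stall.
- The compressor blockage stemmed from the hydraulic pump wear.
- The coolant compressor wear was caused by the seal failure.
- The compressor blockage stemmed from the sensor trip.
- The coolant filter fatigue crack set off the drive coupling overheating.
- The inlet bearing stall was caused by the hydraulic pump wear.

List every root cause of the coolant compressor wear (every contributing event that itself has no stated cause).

the exhaust gearbox vibration, the relay fatigue crack, the seal failure

Tracing upstream from the coolant compressor wear: the coolant compressor wear ← the upstream gearbox overheating ← the sensor trip ← the hydraulic valve overheating ← the coolant filter fatigue crack ← the inlet bearing stall ← the hydraulic pump wear ← the exhaust gearbox vibration.
A separate upstream branch: the coolant compressor wear ← the upstream gearbox overheating ← the sensor trip ← the relay fatigue crack.
A separate upstream branch: the coolant compressor wear ← the seal failure.
Each of those chain origins has no stated cause.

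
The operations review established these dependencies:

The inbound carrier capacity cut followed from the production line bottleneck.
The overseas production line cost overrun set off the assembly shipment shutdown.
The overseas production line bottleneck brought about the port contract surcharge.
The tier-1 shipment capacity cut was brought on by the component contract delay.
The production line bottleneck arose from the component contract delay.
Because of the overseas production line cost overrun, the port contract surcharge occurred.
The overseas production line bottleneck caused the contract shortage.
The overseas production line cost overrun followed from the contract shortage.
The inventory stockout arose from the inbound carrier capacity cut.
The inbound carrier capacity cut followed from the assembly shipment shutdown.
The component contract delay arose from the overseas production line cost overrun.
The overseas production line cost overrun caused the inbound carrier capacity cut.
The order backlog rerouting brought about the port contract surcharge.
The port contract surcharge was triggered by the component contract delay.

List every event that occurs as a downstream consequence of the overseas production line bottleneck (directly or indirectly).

the assembly shipment shutdown, the component contract delay, the contract shortage, the inbound carrier capacity cut, the inventory stockout, the overseas production line cost overrun, the port contract surcharge, the production line bottleneck, the tier-1 shipment capacity cut

Direct effects: the contract shortage, the port contract surcharge.
2 steps out: the overseas production line cost overrun.
3 steps out: the assembly shipment shutdown, the component contract delay, the inbound carrier capacity cut.
4 steps out: the tier-1 shipment capacity cut, the production line bottleneck, the inventory stockout.
Not reachable from it: the order backlog rerouting.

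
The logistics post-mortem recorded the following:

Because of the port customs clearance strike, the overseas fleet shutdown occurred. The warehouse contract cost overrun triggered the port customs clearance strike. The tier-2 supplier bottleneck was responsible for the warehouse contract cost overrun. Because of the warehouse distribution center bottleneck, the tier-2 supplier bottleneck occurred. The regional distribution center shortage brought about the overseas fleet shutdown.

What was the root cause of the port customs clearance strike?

the warehouse distribution center bottleneck

Tracing upstream from the port customs clearance strike: the port customs clearance strike ← the warehouse contract cost overrun ← the tier-2 supplier bottleneck ← the warehouse distribution center bottleneck.
The warehouse distribution center bottleneck has no stated cause, so it is the root.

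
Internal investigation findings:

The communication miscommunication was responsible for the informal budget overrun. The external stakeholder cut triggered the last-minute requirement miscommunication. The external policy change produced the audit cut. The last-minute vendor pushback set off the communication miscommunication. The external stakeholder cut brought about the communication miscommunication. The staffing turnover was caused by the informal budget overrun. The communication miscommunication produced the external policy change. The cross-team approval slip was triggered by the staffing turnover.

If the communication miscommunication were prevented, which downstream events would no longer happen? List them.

Downstream of the communication miscommunication: the informal budget overrun, the external policy change, the staffing turnover, the cross-team approval slip, the audit cut.

the audit cut, the cross-team approval slip, the external policy change, the informal budget overrun, the staffing turnover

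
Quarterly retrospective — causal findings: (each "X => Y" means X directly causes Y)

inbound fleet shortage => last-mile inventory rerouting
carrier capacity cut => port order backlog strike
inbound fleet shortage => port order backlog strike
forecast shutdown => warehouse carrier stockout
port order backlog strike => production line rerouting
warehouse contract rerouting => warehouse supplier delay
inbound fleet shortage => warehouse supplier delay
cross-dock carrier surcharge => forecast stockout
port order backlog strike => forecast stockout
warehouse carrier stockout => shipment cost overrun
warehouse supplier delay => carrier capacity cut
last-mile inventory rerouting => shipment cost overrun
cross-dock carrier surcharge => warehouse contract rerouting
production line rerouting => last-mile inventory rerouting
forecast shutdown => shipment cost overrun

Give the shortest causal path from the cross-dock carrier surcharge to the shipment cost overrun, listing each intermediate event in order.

the cross-dock carrier surcharge → the warehouse contract rerouting → the warehouse supplier delay → the carrier capacity cut → the port order backlog strike → the production line rerouting → the last-mile inventory rerouting → the shipment cost overrun

the cross-dock carrier surcharge → the warehouse contract rerouting
the warehouse contract rerouting → the warehouse supplier delay
the warehouse supplier delay → the carrier capacity cut
the carrier capacity cut → the port order backlog strike
the port order backlog strike → the production line rerouting
the production line rerouting → the last-mile inventory rerouting
the last-mile inventory rerouting → the shipment cost overrun
Length: 7 steps.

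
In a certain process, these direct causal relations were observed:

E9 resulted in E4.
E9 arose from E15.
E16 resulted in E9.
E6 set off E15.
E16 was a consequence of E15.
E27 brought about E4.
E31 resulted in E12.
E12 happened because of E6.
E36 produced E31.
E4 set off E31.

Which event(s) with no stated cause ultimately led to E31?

Tracing upstream from E31: E31 ← E36.
A separate upstream branch: E31 ← E4 ← E9 ← E15 ← E6.
A separate upstream branch: E31 ← E4 ← E27.
Each of those chain origins has no stated cause.

E27, E36, E6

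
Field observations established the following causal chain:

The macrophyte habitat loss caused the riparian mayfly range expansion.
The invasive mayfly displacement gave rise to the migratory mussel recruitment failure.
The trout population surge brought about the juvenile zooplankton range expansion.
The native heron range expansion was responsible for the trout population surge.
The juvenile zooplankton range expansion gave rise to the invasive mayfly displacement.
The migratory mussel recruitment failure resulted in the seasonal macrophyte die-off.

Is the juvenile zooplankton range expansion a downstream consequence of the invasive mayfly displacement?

The invasive mayfly displacement leads to the migratory mussel recruitment failure, the seasonal macrophyte die-off; the juvenile zooplankton range expansion is not among them.

No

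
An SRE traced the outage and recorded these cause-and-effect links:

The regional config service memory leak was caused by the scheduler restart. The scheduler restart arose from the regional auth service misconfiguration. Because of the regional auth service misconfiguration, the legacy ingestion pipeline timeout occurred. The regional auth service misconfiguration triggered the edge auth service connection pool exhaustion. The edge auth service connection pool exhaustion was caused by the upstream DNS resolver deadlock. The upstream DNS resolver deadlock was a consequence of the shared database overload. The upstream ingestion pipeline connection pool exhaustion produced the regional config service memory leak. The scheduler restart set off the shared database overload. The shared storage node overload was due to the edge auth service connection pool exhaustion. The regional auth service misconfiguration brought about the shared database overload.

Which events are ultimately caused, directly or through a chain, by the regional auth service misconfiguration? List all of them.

the edge auth service connection pool exhaustion, the legacy ingestion pipeline timeout, the regional config service memory leak, the scheduler restart, the shared database overload, the shared storage node overload, the upstream DNS resolver deadlock

Direct effects: the scheduler restart, the shared database overload, the legacy ingestion pipeline timeout, the edge auth service connection pool exhaustion.
2 steps out: the upstream DNS resolver deadlock, the shared storage node overload, the regional config service memory leak.
Not reachable from it: the upstream ingestion pipeline connection pool exhaustion.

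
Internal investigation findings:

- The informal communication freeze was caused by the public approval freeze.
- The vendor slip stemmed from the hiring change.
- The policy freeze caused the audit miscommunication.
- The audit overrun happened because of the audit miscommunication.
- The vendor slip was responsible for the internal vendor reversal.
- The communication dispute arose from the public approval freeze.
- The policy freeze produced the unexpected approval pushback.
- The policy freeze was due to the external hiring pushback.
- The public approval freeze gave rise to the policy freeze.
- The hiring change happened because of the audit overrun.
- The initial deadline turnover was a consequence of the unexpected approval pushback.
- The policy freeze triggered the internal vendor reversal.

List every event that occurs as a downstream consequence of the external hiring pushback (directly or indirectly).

the audit miscommunication, the audit overrun, the hiring change, the initial deadline turnover, the internal vendor reversal, the policy freeze, the unexpected approval pushback, the vendor slip

Direct effects: the policy freeze.
2 steps out: the unexpected approval pushback, the audit miscommunication, the internal vendor reversal.
3 steps out: the initial deadline turnover, the audit overrun.
4 steps out: the hiring change.
5 steps out: the vendor slip.
Not reachable from it: the public approval freeze, the communication dispute, the informal communication freeze.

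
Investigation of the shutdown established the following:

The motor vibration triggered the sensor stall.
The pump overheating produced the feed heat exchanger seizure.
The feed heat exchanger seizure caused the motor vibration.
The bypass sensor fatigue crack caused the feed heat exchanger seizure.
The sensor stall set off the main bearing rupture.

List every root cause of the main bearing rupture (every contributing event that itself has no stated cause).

Tracing upstream from the main bearing rupture: the main bearing rupture ← the sensor stall ← the motor vibration ← the feed heat exchanger seizure ← the pump overheating.
A separate upstream branch: the main bearing rupture ← the sensor stall ← the motor vibration ← the feed heat exchanger seizure ← the bypass sensor fatigue crack.
Each of those chain origins has no stated cause.

the bypass sensor fatigue crack, the pump overheating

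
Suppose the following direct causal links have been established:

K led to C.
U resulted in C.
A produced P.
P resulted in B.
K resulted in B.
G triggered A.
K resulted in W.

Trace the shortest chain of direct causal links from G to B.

G → A → P → B

G → A
A → P
P → B
Length: 3 steps.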